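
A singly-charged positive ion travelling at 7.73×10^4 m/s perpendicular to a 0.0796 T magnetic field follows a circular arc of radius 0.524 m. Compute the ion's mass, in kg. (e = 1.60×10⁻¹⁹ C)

m ≈ 8.63×10^-26 kg

qvB = mv²/r ⇒ m = qBr/v.
m = (1×1.60×10^-19)(0.0796)(0.524) / (7.73×10^4) = 8.63×10^-26 kg.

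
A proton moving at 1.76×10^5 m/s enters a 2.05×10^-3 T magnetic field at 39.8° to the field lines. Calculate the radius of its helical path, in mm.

Only the perpendicular component v⊥ = v sin39.8° = 1.13×10^5 m/s is bent by the field.
r = m v⊥ /(qB) = (1.67×10^-27)(1.13×10^5) / [(1×1.60×10^-19)(2.05×10^-3)] = 0.574 m.

r ≈ 574 mm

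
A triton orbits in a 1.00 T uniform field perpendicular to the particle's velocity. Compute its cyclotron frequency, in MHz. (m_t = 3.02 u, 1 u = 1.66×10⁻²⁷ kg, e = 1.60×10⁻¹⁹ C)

f = qB/(2πm) = (1×1.60×10^-19)(1.00) / [2π(5.01×10^-27)] = 5.08×10^6 Hz.

f ≈ 5.08 MHz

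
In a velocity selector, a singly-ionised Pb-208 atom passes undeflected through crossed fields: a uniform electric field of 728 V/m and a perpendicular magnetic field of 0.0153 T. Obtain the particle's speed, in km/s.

For zero net force, qE = qvB, so v = E/B.
v = (728) / (0.0153) = 4.76×10^4 m/s.

v ≈ 47.6 km/s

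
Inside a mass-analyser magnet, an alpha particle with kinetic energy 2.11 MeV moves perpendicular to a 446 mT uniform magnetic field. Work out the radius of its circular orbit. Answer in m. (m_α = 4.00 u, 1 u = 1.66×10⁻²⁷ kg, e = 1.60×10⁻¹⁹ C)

Convert the energy: K = 2.11 MeV = 3.38×10^-13 J.
v = √(2K/m) = √(2·3.38×10^-13/6.64×10^-27) = 1.01×10^7 m/s.
r = mv/(qB) = (6.64×10^-27)(1.01×10^7) / [(2×1.60×10^-19)(0.446)] = 0.469 m.

r ≈ 0.469 m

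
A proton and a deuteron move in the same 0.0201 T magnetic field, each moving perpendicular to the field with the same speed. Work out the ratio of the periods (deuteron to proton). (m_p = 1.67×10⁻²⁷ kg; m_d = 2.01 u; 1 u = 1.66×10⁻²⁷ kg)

ratio ≈ 2.00

T = 2πm/(qB) is independent of speed, so T₂/T₁ = (m₂/q₂)/(m₁/q₁).
T_{deuteron}/T_{proton} = (3.34×10^-27/1e) / (1.67×10^-27/1e) = 2.00.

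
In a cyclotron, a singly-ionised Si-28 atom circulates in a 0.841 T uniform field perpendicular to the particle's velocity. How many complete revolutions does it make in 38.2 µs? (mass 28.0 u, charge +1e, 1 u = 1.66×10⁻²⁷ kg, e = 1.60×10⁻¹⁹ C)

N = 17

T = 2πm/(qB) = 2π(4.648×10^-26) / [(1×1.60×10^-19)(0.841)] = 2.1704×10^-6 s.
N = t/T = 3.82×10^-5 / 2.1704×10^-6 ≈ 17.60, so 17 complete revolutions.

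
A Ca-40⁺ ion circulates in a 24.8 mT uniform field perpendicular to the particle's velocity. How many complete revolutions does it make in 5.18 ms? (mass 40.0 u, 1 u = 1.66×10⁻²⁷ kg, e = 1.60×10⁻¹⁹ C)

N = 49

T = 2πm/(qB) = 2π(6.64×10^-26) / [(1×1.60×10^-19)(0.0248)] = 1.0514×10^-4 s.
N = t/T = 5.18×10^-3 / 1.0514×10^-4 ≈ 49.27, so 49 complete revolutions.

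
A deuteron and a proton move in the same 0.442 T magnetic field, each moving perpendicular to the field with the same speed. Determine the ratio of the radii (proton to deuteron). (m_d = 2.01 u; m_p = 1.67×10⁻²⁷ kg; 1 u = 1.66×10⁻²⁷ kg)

ratio ≈ 0.501

r = mv/(qB) ⇒ at equal v, r ∝ m/q.
r_{proton}/r_{deuteron} = 0.501.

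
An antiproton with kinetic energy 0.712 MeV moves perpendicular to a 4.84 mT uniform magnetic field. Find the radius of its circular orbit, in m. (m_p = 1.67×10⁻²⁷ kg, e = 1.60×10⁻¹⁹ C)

r ≈ 25.2 m

Convert the energy: K = 0.712 MeV = 1.14×10^-13 J.
v = √(2K/m) = √(2·1.14×10^-13/1.67×10^-27) = 1.17×10^7 m/s.
r = mv/(qB) = (1.67×10^-27)(1.17×10^7) / [(1×1.60×10^-19)(4.84×10^-3)] = 25.2 m.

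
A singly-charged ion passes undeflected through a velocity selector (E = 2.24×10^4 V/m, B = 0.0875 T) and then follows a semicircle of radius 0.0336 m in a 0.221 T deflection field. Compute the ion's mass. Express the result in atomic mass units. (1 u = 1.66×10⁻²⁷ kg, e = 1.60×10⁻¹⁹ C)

m ≈ 2.80 u

v = E/B₁ = 2.56×10^5 m/s.
From r = mv/(qB₂), m = qB₂r/v = (1×1.60×10^-19)(0.221)(0.0336) / (2.56×10^5) = 4.64×10^-27 kg.
In atomic mass units: m = 4.64×10^-27 / 1.66×10^-27 = 2.80 u.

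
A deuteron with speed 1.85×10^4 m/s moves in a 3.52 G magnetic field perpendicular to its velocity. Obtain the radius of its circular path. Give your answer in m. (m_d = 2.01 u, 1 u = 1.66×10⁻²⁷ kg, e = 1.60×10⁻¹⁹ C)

r ≈ 1.10 m

The magnetic force provides the centripetal force: qvB = mv²/r, so r = mv/(qB).
r = (3.34×10^-27 kg)(1.85×10^4 m/s) / [(1×1.60×10^-19 C)(3.52×10^-4 T)] = 1.10 m.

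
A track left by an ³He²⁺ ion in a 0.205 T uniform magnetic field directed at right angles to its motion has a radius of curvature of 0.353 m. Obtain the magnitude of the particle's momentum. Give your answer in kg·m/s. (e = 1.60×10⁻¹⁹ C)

p ≈ 2.32×10^-20 kg·m/s

Since qvB = mv²/r, the momentum p = mv = qBr.
p = (2×1.60×10^-19)(0.205)(0.353) = 2.32×10^-20 kg·m/s.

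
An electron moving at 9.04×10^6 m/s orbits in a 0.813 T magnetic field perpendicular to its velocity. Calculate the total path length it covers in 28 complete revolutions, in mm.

L ≈ 11.1 mm

r = mv/(qB) = 6.33×10^-5 m, so one revolution covers 2πr = 3.98×10^-4 m.
In 28 revolutions: L = 28·2πr = 0.0111 m.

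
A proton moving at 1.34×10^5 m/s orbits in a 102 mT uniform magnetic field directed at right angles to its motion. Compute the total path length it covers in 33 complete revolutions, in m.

L ≈ 2.84 m

r = mv/(qB) = 0.0137 m, so one revolution covers 2πr = 0.0862 m.
In 33 revolutions: L = 33·2πr = 2.84 m.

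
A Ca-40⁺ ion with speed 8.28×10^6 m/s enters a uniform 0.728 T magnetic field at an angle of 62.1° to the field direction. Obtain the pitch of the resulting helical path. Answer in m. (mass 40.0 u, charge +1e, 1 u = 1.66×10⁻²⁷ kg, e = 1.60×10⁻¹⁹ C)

The velocity component along B is v∥ = v cos62.1° = 3.87×10^6 m/s.
The cyclotron period T = 2πm/(qB) = 3.58×10^-6 s is set by m, q, B alone.
Pitch = v∥·T = (3.87×10^6)(3.58×10^-6) = 13.9 m.

pitch ≈ 13.9 m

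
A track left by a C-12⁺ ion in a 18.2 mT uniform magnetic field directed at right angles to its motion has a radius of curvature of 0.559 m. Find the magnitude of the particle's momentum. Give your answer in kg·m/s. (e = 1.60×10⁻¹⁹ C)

p ≈ 1.63×10^-21 kg·m/s

Since qvB = mv²/r, the momentum p = mv = qBr.
p = (1×1.60×10^-19)(0.0182)(0.559) = 1.63×10^-21 kg·m/s.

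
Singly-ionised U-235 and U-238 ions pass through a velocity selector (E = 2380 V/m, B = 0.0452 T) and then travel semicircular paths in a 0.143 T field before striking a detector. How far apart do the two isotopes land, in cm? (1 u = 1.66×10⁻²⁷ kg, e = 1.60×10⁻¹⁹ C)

Both emerge at v = E/B₁ = 5.27×10^4 m/s.
r = mv/(qB₂), so r₁ = 0.8978 m and r₂ = 0.9092 m, giving Δr = 0.0115 m.
After a semicircle each ion lands a diameter 2r from the entry slit, so the separation is 2Δr = 0.0229 m.

Δd ≈ 2.29 cm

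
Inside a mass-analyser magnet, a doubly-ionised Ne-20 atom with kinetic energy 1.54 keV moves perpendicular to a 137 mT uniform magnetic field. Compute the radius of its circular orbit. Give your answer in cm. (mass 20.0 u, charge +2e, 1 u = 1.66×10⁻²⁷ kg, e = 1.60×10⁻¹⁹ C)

r ≈ 9.23 cm

Convert the energy: K = 1.54 keV = 2.46×10^-16 J.
v = √(2K/m) = √(2·2.46×10^-16/3.32×10^-26) = 1.22×10^5 m/s.
r = mv/(qB) = (3.32×10^-26)(1.22×10^5) / [(2×1.60×10^-19)(0.137)] = 0.0923 m.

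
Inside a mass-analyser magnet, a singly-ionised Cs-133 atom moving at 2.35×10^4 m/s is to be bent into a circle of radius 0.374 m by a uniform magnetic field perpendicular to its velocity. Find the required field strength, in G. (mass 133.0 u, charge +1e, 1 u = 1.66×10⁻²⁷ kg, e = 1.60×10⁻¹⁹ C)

B ≈ 867 G

qvB = mv²/r gives B = mv/(qr).
B = (2.21×10^-25)(2.35×10^4) / [(1×1.60×10^-19)(0.374)] = 0.0867 T.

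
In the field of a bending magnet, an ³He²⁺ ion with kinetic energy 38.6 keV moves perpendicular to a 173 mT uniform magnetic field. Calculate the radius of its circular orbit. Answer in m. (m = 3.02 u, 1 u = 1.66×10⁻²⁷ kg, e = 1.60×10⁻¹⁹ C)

Convert the energy: K = 38.6 keV = 6.18×10^-15 J.
v = √(2K/m) = √(2·6.18×10^-15/5.01×10^-27) = 1.57×10^6 m/s.
r = mv/(qB) = (5.01×10^-27)(1.57×10^6) / [(2×1.60×10^-19)(0.173)] = 0.142 m.

r ≈ 0.142 m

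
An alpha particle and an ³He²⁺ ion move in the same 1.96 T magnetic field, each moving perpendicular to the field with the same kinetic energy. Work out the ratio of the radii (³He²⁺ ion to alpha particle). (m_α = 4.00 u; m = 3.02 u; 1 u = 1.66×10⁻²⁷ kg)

r = √(2mK)/(qB) ⇒ at equal K, r ∝ √m/q.
r_{³He²⁺ ion}/r_{alpha particle} = 0.869.

ratio ≈ 0.869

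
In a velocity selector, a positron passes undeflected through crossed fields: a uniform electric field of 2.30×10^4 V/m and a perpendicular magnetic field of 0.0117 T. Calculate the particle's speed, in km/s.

For zero net force, qE = qvB, so v = E/B.
v = (2.30×10^4) / (0.0117) = 1.97×10^6 m/s.

v ≈ 1970 km/s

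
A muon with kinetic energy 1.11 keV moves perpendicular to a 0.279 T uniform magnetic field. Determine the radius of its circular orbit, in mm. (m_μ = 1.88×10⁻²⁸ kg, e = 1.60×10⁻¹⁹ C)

Convert the energy: K = 1.11 keV = 1.78×10^-16 J.
v = √(2K/m) = √(2·1.78×10^-16/1.88×10^-28) = 1.37×10^6 m/s.
r = mv/(qB) = (1.88×10^-28)(1.37×10^6) / [(1×1.60×10^-19)(0.279)] = 5.79×10^-3 m.

r ≈ 5.79 mm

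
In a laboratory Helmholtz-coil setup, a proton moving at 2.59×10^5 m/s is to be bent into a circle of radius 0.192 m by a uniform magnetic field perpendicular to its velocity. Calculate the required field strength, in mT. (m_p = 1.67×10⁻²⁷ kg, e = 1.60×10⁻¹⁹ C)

qvB = mv²/r gives B = mv/(qr).
B = (1.67×10^-27)(2.59×10^5) / [(1×1.60×10^-19)(0.192)] = 0.0141 T.

B ≈ 14.1 mT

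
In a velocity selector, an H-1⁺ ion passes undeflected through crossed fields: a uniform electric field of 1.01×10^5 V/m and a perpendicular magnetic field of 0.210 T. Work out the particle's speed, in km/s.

For zero net force, qE = qvB, so v = E/B.
v = (1.01×10^5) / (0.210) = 4.81×10^5 m/s.

v ≈ 481 km/s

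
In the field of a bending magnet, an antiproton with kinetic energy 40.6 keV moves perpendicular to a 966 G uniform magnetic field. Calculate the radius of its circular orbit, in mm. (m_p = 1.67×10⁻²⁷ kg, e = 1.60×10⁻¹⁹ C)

r ≈ 301 mm

Convert the energy: K = 40.6 keV = 6.50×10^-15 J.
v = √(2K/m) = √(2·6.50×10^-15/1.67×10^-27) = 2.79×10^6 m/s.
r = mv/(qB) = (1.67×10^-27)(2.79×10^6) / [(1×1.60×10^-19)(0.0966)] = 0.301 m.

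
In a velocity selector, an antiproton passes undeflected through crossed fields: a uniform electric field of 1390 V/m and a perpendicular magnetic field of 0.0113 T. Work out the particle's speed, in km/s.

v ≈ 123 km/s

For zero net force, qE = qvB, so v = E/B.
v = (1390) / (0.0113) = 1.23×10^5 m/s.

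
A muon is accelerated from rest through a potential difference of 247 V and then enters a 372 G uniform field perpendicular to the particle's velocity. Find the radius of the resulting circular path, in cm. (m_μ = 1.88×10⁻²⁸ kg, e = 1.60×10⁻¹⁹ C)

r ≈ 2.05 cm

The kinetic energy gained is K = qV = (1×1.60×10^-19)(247) = 3.95×10^-17 J.
v = √(2K/m) = 6.48×10^5 m/s.
r = mv/(qB) = (1.88×10^-28)(6.48×10^5) / [(1×1.60×10^-19)(0.0372)] = 0.0205 m.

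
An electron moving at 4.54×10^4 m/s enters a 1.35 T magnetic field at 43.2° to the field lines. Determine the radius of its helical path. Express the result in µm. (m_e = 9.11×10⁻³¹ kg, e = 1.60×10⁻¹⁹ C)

r ≈ 0.131 µm

Only the perpendicular component v⊥ = v sin43.2° = 3.11×10^4 m/s is bent by the field.
r = m v⊥ /(qB) = (9.11×10^-31)(3.11×10^4) / [(1×1.60×10^-19)(1.35)] = 1.31×10^-7 m.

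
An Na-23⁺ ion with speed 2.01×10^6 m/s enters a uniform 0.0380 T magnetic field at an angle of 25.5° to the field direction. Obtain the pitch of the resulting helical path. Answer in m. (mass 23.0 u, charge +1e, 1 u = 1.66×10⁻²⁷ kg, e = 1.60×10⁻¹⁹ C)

The velocity component along B is v∥ = v cos25.5° = 1.81×10^6 m/s.
The cyclotron period T = 2πm/(qB) = 3.95×10^-5 s is set by m, q, B alone.
Pitch = v∥·T = (1.81×10^6)(3.95×10^-5) = 71.6 m.

pitch ≈ 71.6 m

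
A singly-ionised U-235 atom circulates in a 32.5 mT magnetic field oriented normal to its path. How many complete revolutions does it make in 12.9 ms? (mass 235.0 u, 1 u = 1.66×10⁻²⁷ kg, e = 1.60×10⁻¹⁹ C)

N = 27

T = 2πm/(qB) = 2π(3.901×10^-25) / [(1×1.60×10^-19)(0.0325)] = 4.7136×10^-4 s.
N = t/T = 0.0129 / 4.7136×10^-4 ≈ 27.37, so 27 complete revolutions.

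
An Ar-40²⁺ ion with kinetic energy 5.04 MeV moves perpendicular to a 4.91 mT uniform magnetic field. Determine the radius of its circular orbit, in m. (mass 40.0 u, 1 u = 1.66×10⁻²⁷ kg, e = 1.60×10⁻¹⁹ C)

Convert the energy: K = 5.04 MeV = 8.06×10^-13 J.
v = √(2K/m) = √(2·8.06×10^-13/6.64×10^-26) = 4.93×10^6 m/s.
r = mv/(qB) = (6.64×10^-26)(4.93×10^6) / [(2×1.60×10^-19)(4.91×10^-3)] = 208 m.

r ≈ 208 m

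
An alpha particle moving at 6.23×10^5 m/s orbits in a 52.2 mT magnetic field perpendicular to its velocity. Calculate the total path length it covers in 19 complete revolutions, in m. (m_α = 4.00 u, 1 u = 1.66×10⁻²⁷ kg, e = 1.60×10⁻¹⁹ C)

L ≈ 29.6 m

r = mv/(qB) = 0.248 m, so one revolution covers 2πr = 1.56 m.
In 19 revolutions: L = 19·2πr = 29.6 m.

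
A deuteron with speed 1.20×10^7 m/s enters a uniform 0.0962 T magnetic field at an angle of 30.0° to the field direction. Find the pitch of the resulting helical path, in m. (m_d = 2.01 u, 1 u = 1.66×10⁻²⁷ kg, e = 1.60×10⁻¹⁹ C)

The velocity component along B is v∥ = v cos30.0° = 1.04×10^7 m/s.
The cyclotron period T = 2πm/(qB) = 1.36×10^-6 s is set by m, q, B alone.
Pitch = v∥·T = (1.04×10^7)(1.36×10^-6) = 14.2 m.

pitch ≈ 14.2 m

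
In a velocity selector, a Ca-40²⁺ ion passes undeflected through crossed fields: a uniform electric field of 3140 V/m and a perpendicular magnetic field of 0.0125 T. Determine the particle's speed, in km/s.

v ≈ 251 km/s

For zero net force, qE = qvB, so v = E/B.
v = (3140) / (0.0125) = 2.51×10^5 m/s.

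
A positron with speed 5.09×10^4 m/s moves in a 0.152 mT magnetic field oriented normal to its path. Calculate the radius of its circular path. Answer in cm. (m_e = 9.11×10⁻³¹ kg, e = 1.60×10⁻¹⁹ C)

r ≈ 0.191 cm

The magnetic force provides the centripetal force: qvB = mv²/r, so r = mv/(qB).
r = (9.11×10^-31 kg)(5.09×10^4 m/s) / [(1×1.60×10^-19 C)(1.52×10^-4 T)] = 1.91×10^-3 m.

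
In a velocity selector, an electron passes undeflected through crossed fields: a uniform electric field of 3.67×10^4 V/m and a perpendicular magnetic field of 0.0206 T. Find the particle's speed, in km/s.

v ≈ 1780 km/s

For zero net force, qE = qvB, so v = E/B.
v = (3.67×10^4) / (0.0206) = 1.78×10^6 m/s.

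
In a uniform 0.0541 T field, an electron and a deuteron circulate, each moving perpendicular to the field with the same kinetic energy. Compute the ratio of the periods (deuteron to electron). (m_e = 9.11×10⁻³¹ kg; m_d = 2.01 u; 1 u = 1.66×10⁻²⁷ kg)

ratio ≈ 3660

T = 2πm/(qB) is independent of speed, so T₂/T₁ = (m₂/q₂)/(m₁/q₁).
T_{deuteron}/T_{electron} = (3.34×10^-27/1e) / (9.11×10^-31/1e) = 3660.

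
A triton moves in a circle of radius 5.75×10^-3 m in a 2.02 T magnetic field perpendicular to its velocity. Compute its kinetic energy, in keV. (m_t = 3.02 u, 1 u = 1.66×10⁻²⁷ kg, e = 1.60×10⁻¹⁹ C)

v = qBr/m = (1×1.60×10^-19)(2.02)(5.75×10^-3) / (5.01×10^-27) = 3.71×10^5 m/s.
K = ½mv² = 0.5·(5.01×10^-27)·(3.71×10^5)² = 3.44×10^-16 J = 2.15 keV.

K ≈ 2.15 keV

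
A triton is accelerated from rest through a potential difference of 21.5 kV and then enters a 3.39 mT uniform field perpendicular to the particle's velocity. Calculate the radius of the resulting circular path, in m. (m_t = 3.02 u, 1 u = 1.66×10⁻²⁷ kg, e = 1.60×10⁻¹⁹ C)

The kinetic energy gained is K = qV = (1×1.60×10^-19)(2.15×10^4) = 3.44×10^-15 J.
v = √(2K/m) = 1.17×10^6 m/s.
r = mv/(qB) = (5.01×10^-27)(1.17×10^6) / [(1×1.60×10^-19)(3.39×10^-3)] = 10.8 m.

r ≈ 10.8 m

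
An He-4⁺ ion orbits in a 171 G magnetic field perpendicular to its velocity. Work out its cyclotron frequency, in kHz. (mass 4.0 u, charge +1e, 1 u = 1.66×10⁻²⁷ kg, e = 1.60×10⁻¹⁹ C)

f ≈ 65.6 kHz

f = qB/(2πm) = (1×1.60×10^-19)(0.0171) / [2π(6.64×10^-27)] = 6.56×10^4 Hz.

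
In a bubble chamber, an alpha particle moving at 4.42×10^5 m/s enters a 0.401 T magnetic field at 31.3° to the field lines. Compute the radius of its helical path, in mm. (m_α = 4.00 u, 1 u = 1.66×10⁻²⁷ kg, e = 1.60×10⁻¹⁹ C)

r ≈ 11.9 mm

Only the perpendicular component v⊥ = v sin31.3° = 2.30×10^5 m/s is bent by the field.
r = m v⊥ /(qB) = (6.64×10^-27)(2.30×10^5) / [(2×1.60×10^-19)(0.401)] = 0.0119 m.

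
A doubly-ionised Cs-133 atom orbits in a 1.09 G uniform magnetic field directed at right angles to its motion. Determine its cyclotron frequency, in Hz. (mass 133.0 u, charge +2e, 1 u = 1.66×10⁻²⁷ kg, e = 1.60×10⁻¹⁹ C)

f ≈ 25.1 Hz

f = qB/(2πm) = (2×1.60×10^-19)(1.09×10^-4) / [2π(2.21×10^-25)] = 25.1 Hz.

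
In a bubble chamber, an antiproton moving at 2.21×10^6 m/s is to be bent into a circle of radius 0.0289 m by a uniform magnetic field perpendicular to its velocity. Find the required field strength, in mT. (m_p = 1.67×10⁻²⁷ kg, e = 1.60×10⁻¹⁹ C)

B ≈ 798 mT

qvB = mv²/r gives B = mv/(qr).
B = (1.67×10^-27)(2.21×10^6) / [(1×1.60×10^-19)(0.0289)] = 0.798 T.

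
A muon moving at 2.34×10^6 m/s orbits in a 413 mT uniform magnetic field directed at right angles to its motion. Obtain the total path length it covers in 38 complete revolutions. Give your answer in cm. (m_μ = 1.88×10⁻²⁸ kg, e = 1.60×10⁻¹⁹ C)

L ≈ 159 cm

r = mv/(qB) = 6.66×10^-3 m, so one revolution covers 2πr = 0.0418 m.
In 38 revolutions: L = 38·2πr = 1.59 m.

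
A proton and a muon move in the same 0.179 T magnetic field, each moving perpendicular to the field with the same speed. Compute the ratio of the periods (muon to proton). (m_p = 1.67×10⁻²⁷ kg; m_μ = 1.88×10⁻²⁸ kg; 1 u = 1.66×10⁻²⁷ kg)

T = 2πm/(qB) is independent of speed, so T₂/T₁ = (m₂/q₂)/(m₁/q₁).
T_{muon}/T_{proton} = (1.88×10^-28/1e) / (1.67×10^-27/1e) = 0.113.

ratio ≈ 0.113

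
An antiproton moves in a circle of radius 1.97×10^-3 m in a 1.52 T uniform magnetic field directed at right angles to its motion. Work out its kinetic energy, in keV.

K ≈ 0.430 keV

v = qBr/m = (1×1.60×10^-19)(1.52)(1.97×10^-3) / (1.67×10^-27) = 2.87×10^5 m/s.
K = ½mv² = 0.5·(1.67×10^-27)·(2.87×10^5)² = 6.87×10^-17 J = 0.430 keV.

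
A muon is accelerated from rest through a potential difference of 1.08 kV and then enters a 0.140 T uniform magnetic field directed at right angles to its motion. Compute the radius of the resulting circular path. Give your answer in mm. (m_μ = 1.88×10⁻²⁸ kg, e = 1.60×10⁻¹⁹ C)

r ≈ 11.4 mm

The kinetic energy gained is K = qV = (1×1.60×10^-19)(1080) = 1.73×10^-16 J.
v = √(2K/m) = 1.36×10^6 m/s.
r = mv/(qB) = (1.88×10^-28)(1.36×10^6) / [(1×1.60×10^-19)(0.140)] = 0.0114 m.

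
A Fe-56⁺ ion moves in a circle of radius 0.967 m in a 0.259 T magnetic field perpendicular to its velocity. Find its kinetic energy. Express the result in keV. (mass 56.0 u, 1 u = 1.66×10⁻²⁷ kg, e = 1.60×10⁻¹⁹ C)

K ≈ 54.0 keV

v = qBr/m = (1×1.60×10^-19)(0.259)(0.967) / (9.30×10^-26) = 4.31×10^5 m/s.
K = ½mv² = 0.5·(9.30×10^-26)·(4.31×10^5)² = 8.64×10^-15 J = 54.0 keV.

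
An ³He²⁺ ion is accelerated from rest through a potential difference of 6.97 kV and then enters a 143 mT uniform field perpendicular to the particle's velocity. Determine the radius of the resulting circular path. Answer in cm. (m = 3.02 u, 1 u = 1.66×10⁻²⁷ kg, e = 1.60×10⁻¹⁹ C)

The kinetic energy gained is K = qV = (2×1.60×10^-19)(6970) = 2.23×10^-15 J.
v = √(2K/m) = 9.43×10^5 m/s.
r = mv/(qB) = (5.01×10^-27)(9.43×10^5) / [(2×1.60×10^-19)(0.143)] = 0.103 m.

r ≈ 10.3 cm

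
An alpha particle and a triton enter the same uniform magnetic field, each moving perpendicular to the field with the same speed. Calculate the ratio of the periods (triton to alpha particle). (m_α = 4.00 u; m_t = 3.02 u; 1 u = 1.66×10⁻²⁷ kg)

T = 2πm/(qB) is independent of speed, so T₂/T₁ = (m₂/q₂)/(m₁/q₁).
T_{triton}/T_{alpha particle} = (5.01×10^-27/1e) / (6.64×10^-27/2e) = 1.51.

ratio ≈ 1.51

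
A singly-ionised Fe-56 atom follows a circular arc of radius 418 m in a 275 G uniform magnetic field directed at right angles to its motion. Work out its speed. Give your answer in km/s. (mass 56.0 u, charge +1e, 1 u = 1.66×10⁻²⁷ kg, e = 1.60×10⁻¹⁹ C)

v ≈ 19800 km/s

From qvB = mv²/r, v = qBr/m.
v = (1×1.60×10^-19)(0.0275)(418) / (9.30×10^-26) = 1.98×10^7 m/s.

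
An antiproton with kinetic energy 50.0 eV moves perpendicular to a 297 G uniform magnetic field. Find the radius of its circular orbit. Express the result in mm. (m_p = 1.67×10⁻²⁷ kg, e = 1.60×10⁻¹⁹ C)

Convert the energy: K = 50.0 eV = 8.00×10^-18 J.
v = √(2K/m) = √(2·8.00×10^-18/1.67×10^-27) = 9.79×10^4 m/s.
r = mv/(qB) = (1.67×10^-27)(9.79×10^4) / [(1×1.60×10^-19)(0.0297)] = 0.0344 m.

r ≈ 34.4 mm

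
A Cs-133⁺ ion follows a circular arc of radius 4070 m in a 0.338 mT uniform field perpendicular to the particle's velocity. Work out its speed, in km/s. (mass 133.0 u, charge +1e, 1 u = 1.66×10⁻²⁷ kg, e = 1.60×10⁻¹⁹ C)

v ≈ 997 km/s

From qvB = mv²/r, v = qBr/m.
v = (1×1.60×10^-19)(3.38×10^-4)(4070) / (2.21×10^-25) = 9.97×10^5 m/s.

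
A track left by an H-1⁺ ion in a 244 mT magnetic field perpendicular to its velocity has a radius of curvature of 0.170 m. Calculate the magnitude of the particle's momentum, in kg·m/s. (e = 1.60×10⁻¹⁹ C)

p ≈ 6.64×10^-21 kg·m/s

Since qvB = mv²/r, the momentum p = mv = qBr.
p = (1×1.60×10^-19)(0.244)(0.170) = 6.64×10^-21 kg·m/s.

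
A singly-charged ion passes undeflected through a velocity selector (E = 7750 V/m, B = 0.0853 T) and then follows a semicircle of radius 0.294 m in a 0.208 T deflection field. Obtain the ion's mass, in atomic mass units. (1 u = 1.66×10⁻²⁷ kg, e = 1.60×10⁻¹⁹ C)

m ≈ 64.9 u

v = E/B₁ = 9.09×10^4 m/s.
From r = mv/(qB₂), m = qB₂r/v = (1×1.60×10^-19)(0.208)(0.294) / (9.09×10^4) = 1.08×10^-25 kg.
In atomic mass units: m = 1.08×10^-25 / 1.66×10^-27 = 64.9 u.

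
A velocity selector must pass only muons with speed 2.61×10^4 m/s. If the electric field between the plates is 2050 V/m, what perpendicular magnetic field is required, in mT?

qE = qvB ⇒ B = E/v = (2050) / (2.61×10^4) = 0.0785 T.

B ≈ 78.5 mT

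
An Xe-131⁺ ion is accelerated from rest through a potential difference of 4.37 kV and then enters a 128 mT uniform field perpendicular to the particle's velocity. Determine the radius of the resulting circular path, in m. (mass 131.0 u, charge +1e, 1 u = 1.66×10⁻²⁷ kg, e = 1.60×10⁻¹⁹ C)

The kinetic energy gained is K = qV = (1×1.60×10^-19)(4370) = 6.99×10^-16 J.
v = √(2K/m) = 8.02×10^4 m/s.
r = mv/(qB) = (2.17×10^-25)(8.02×10^4) / [(1×1.60×10^-19)(0.128)] = 0.851 m.

r ≈ 0.851 m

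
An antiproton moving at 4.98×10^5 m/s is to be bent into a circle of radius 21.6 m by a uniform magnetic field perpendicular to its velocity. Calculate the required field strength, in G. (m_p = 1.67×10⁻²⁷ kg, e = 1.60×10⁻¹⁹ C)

qvB = mv²/r gives B = mv/(qr).
B = (1.67×10^-27)(4.98×10^5) / [(1×1.60×10^-19)(21.6)] = 2.41×10^-4 T.

B ≈ 2.41 G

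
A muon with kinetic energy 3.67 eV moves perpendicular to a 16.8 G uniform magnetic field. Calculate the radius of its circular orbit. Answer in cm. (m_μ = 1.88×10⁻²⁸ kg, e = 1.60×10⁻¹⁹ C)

Convert the energy: K = 3.67 eV = 5.87×10^-19 J.
v = √(2K/m) = √(2·5.87×10^-19/1.88×10^-28) = 7.90×10^4 m/s.
r = mv/(qB) = (1.88×10^-28)(7.90×10^4) / [(1×1.60×10^-19)(1.68×10^-3)] = 0.0553 m.

r ≈ 5.53 cm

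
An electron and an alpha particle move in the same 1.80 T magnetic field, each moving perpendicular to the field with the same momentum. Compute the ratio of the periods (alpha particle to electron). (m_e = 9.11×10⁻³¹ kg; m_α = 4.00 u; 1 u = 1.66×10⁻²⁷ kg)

ratio ≈ 3640

T = 2πm/(qB) is independent of speed, so T₂/T₁ = (m₂/q₂)/(m₁/q₁).
T_{alpha particle}/T_{electron} = (6.64×10^-27/2e) / (9.11×10^-31/1e) = 3640.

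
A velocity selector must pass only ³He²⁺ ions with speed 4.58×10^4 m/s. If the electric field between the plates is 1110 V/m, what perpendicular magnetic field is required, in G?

qE = qvB ⇒ B = E/v = (1110) / (4.58×10^4) = 0.0242 T.

B ≈ 242 G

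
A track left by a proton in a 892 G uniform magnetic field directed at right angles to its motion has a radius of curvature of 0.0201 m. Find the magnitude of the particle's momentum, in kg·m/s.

p ≈ 2.87×10^-22 kg·m/s

Since qvB = mv²/r, the momentum p = mv = qBr.
p = (1×1.60×10^-19)(0.0892)(0.0201) = 2.87×10^-22 kg·m/s.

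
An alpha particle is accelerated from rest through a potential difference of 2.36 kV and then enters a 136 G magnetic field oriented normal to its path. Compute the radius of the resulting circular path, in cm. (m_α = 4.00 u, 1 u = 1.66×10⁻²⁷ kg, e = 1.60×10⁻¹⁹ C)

The kinetic energy gained is K = qV = (2×1.60×10^-19)(2360) = 7.55×10^-16 J.
v = √(2K/m) = 4.77×10^5 m/s.
r = mv/(qB) = (6.64×10^-27)(4.77×10^5) / [(2×1.60×10^-19)(0.0136)] = 0.728 m.

r ≈ 72.8 cm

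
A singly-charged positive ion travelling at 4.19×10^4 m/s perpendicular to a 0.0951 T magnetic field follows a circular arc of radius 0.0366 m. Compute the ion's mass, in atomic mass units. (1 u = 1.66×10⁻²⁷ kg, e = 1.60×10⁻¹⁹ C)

m ≈ 8.01 u

qvB = mv²/r ⇒ m = qBr/v.
m = (1×1.60×10^-19)(0.0951)(0.0366) / (4.19×10^4) = 1.33×10^-26 kg = 8.01 u.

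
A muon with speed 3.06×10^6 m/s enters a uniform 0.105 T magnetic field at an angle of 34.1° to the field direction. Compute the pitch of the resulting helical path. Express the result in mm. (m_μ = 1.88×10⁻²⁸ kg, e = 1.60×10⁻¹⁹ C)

The velocity component along B is v∥ = v cos34.1° = 2.53×10^6 m/s.
The cyclotron period T = 2πm/(qB) = 7.03×10^-8 s is set by m, q, B alone.
Pitch = v∥·T = (2.53×10^6)(7.03×10^-8) = 0.178 m.

pitch ≈ 178 mm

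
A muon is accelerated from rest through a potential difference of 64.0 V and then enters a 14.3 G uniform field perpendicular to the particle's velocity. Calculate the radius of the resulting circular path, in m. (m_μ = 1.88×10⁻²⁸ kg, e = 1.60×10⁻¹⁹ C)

r ≈ 0.271 m

The kinetic energy gained is K = qV = (1×1.60×10^-19)(64.0) = 1.02×10^-17 J.
v = √(2K/m) = 3.30×10^5 m/s.
r = mv/(qB) = (1.88×10^-28)(3.30×10^5) / [(1×1.60×10^-19)(1.43×10^-3)] = 0.271 m.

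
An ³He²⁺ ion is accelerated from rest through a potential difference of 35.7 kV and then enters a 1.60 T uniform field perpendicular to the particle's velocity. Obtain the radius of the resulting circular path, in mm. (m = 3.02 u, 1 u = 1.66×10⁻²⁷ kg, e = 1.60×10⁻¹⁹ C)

The kinetic energy gained is K = qV = (2×1.60×10^-19)(3.57×10^4) = 1.14×10^-14 J.
v = √(2K/m) = 2.13×10^6 m/s.
r = mv/(qB) = (5.01×10^-27)(2.13×10^6) / [(2×1.60×10^-19)(1.60)] = 0.0209 m.

r ≈ 20.9 mm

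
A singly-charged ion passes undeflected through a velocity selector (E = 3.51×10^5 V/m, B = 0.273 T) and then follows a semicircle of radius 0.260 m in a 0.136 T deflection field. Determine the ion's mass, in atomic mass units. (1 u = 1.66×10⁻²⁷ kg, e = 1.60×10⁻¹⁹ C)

m ≈ 2.65 u

v = E/B₁ = 1.29×10^6 m/s.
From r = mv/(qB₂), m = qB₂r/v = (1×1.60×10^-19)(0.136)(0.260) / (1.29×10^6) = 4.40×10^-27 kg.
In atomic mass units: m = 4.40×10^-27 / 1.66×10^-27 = 2.65 u.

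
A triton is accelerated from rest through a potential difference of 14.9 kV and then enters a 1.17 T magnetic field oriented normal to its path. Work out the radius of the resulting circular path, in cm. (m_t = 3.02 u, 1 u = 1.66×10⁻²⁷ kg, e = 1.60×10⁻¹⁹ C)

The kinetic energy gained is K = qV = (1×1.60×10^-19)(1.49×10^4) = 2.38×10^-15 J.
v = √(2K/m) = 9.75×10^5 m/s.
r = mv/(qB) = (5.01×10^-27)(9.75×10^5) / [(1×1.60×10^-19)(1.17)] = 0.0261 m.

r ≈ 2.61 cm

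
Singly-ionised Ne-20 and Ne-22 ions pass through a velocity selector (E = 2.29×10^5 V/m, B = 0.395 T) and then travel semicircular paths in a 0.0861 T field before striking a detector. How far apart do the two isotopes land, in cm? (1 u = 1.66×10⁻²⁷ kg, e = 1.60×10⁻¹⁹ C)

Δd ≈ 27.9 cm

Both emerge at v = E/B₁ = 5.80×10^5 m/s.
r = mv/(qB₂), so r₁ = 1.397 m and r₂ = 1.537 m, giving Δr = 0.140 m.
After a semicircle each ion lands a diameter 2r from the entry slit, so the separation is 2Δr = 0.279 m.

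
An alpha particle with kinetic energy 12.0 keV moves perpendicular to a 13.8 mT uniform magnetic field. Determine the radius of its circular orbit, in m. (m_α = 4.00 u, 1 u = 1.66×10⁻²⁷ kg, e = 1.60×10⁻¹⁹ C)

r ≈ 1.14 m

Convert the energy: K = 12.0 keV = 1.92×10^-15 J.
v = √(2K/m) = √(2·1.92×10^-15/6.64×10^-27) = 7.60×10^5 m/s.
r = mv/(qB) = (6.64×10^-27)(7.60×10^5) / [(2×1.60×10^-19)(0.0138)] = 1.14 m.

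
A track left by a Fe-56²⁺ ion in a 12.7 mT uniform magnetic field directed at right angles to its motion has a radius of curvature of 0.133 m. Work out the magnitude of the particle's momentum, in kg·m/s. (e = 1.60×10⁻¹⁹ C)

p ≈ 5.41×10^-22 kg·m/s

Since qvB = mv²/r, the momentum p = mv = qBr.
p = (2×1.60×10^-19)(0.0127)(0.133) = 5.41×10^-22 kg·m/s.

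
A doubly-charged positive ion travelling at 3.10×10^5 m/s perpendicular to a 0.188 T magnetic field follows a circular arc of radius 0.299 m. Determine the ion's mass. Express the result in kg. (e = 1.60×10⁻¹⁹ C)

qvB = mv²/r ⇒ m = qBr/v.
m = (2×1.60×10^-19)(0.188)(0.299) / (3.10×10^5) = 5.80×10^-26 kg.

m ≈ 5.80×10^-26 kg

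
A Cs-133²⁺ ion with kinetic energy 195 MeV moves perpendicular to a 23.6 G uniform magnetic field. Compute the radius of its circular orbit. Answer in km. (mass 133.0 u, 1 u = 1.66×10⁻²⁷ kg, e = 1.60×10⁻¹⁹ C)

Convert the energy: K = 195 MeV = 3.12×10^-11 J.
v = √(2K/m) = √(2·3.12×10^-11/2.21×10^-25) = 1.68×10^7 m/s.
r = mv/(qB) = (2.21×10^-25)(1.68×10^7) / [(2×1.60×10^-19)(2.36×10^-3)] = 4910 m.

r ≈ 4.91 km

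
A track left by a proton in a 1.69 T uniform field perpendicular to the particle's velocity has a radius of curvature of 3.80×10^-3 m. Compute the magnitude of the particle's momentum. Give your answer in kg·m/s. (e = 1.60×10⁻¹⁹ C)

p ≈ 1.03×10^-21 kg·m/s

Since qvB = mv²/r, the momentum p = mv = qBr.
p = (1×1.60×10^-19)(1.69)(3.80×10^-3) = 1.03×10^-21 kg·m/s.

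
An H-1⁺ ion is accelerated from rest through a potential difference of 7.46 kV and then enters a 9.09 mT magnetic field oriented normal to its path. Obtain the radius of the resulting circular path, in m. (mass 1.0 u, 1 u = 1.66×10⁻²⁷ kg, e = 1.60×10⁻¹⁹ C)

r ≈ 1.37 m

The kinetic energy gained is K = qV = (1×1.60×10^-19)(7460) = 1.19×10^-15 J.
v = √(2K/m) = 1.20×10^6 m/s.
r = mv/(qB) = (1.66×10^-27)(1.20×10^6) / [(1×1.60×10^-19)(9.09×10^-3)] = 1.37 m.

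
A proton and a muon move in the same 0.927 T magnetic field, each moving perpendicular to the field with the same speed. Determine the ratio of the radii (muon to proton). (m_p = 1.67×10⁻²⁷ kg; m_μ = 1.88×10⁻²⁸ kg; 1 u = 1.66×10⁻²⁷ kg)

ratio ≈ 0.113

r = mv/(qB) ⇒ at equal v, r ∝ m/q.
r_{muon}/r_{proton} = 0.113.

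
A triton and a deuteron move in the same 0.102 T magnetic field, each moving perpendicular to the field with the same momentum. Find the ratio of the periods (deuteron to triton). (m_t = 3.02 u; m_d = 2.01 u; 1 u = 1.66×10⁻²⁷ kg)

ratio ≈ 0.666

T = 2πm/(qB) is independent of speed, so T₂/T₁ = (m₂/q₂)/(m₁/q₁).
T_{deuteron}/T_{triton} = (3.34×10^-27/1e) / (5.01×10^-27/1e) = 0.666.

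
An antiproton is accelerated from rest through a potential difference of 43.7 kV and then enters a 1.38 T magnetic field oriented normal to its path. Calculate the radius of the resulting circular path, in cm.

r ≈ 2.19 cm

The kinetic energy gained is K = qV = (1×1.60×10^-19)(4.37×10^4) = 6.99×10^-15 J.
v = √(2K/m) = 2.89×10^6 m/s.
r = mv/(qB) = (1.67×10^-27)(2.89×10^6) / [(1×1.60×10^-19)(1.38)] = 0.0219 m.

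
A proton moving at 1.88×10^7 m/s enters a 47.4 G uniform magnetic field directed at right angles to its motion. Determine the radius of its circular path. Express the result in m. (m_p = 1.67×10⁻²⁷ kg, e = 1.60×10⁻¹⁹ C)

The magnetic force provides the centripetal force: qvB = mv²/r, so r = mv/(qB).
r = (1.67×10^-27 kg)(1.88×10^7 m/s) / [(1×1.60×10^-19 C)(4.74×10^-3 T)] = 41.4 m.

r ≈ 41.4 m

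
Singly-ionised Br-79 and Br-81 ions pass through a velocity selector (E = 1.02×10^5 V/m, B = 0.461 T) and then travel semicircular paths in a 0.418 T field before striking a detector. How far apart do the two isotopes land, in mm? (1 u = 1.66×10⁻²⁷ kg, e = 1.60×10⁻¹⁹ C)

Both emerge at v = E/B₁ = 2.21×10^5 m/s.
r = mv/(qB₂), so r₁ = 0.4338 m and r₂ = 0.4448 m, giving Δr = 0.0110 m.
After a semicircle each ion lands a diameter 2r from the entry slit, so the separation is 2Δr = 0.0220 m.

Δd ≈ 22.0 mm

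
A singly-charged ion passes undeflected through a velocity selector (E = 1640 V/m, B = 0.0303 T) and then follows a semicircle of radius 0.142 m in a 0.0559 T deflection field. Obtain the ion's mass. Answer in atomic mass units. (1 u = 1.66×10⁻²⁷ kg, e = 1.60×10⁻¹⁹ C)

m ≈ 14.1 u

v = E/B₁ = 5.41×10^4 m/s.
From r = mv/(qB₂), m = qB₂r/v = (1×1.60×10^-19)(0.0559)(0.142) / (5.41×10^4) = 2.35×10^-26 kg.
In atomic mass units: m = 2.35×10^-26 / 1.66×10^-27 = 14.1 u.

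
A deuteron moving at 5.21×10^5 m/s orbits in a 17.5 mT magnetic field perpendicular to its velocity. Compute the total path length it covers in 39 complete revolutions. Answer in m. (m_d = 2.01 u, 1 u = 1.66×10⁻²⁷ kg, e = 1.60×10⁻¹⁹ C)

r = mv/(qB) = 0.621 m, so one revolution covers 2πr = 3.90 m.
In 39 revolutions: L = 39·2πr = 152 m.

L ≈ 152 m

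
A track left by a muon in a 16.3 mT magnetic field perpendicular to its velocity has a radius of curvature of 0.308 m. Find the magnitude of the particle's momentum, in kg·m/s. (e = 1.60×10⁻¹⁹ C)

p ≈ 8.03×10^-22 kg·m/s

Since qvB = mv²/r, the momentum p = mv = qBr.
p = (1×1.60×10^-19)(0.0163)(0.308) = 8.03×10^-22 kg·m/s.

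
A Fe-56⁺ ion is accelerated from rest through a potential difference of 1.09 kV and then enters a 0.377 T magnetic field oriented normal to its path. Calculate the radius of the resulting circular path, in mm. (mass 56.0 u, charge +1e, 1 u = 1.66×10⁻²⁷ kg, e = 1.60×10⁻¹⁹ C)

r ≈ 94.4 mm

The kinetic energy gained is K = qV = (1×1.60×10^-19)(1090) = 1.74×10^-16 J.
v = √(2K/m) = 6.13×10^4 m/s.
r = mv/(qB) = (9.30×10^-26)(6.13×10^4) / [(1×1.60×10^-19)(0.377)] = 0.0944 m.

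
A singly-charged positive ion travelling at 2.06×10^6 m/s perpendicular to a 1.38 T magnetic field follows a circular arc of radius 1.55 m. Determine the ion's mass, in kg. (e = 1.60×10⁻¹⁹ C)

qvB = mv²/r ⇒ m = qBr/v.
m = (1×1.60×10^-19)(1.38)(1.55) / (2.06×10^6) = 1.66×10^-25 kg.

m ≈ 1.66×10^-25 kg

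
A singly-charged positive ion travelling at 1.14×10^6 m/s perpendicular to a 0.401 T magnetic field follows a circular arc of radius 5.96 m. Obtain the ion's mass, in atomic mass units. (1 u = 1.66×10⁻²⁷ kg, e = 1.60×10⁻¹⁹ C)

qvB = mv²/r ⇒ m = qBr/v.
m = (1×1.60×10^-19)(0.401)(5.96) / (1.14×10^6) = 3.35×10^-25 kg = 202 u.

m ≈ 202 u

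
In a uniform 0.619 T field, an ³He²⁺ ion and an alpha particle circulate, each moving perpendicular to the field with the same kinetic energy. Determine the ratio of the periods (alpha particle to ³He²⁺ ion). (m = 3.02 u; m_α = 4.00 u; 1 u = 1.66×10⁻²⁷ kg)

ratio ≈ 1.32

T = 2πm/(qB) is independent of speed, so T₂/T₁ = (m₂/q₂)/(m₁/q₁).
T_{alpha particle}/T_{³He²⁺ ion} = (6.64×10^-27/2e) / (5.01×10^-27/2e) = 1.32.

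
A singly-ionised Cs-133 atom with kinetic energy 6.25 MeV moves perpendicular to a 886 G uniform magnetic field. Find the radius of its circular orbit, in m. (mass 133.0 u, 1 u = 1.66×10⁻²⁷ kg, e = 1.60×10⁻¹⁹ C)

r ≈ 46.9 m

Convert the energy: K = 6.25 MeV = 1.00×10^-12 J.
v = √(2K/m) = √(2·1.00×10^-12/2.21×10^-25) = 3.01×10^6 m/s.
r = mv/(qB) = (2.21×10^-25)(3.01×10^6) / [(1×1.60×10^-19)(0.0886)] = 46.9 m.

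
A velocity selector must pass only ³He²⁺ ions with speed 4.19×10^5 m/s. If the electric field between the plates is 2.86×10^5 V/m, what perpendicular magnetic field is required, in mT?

qE = qvB ⇒ B = E/v = (2.86×10^5) / (4.19×10^5) = 0.683 T.

B ≈ 683 mT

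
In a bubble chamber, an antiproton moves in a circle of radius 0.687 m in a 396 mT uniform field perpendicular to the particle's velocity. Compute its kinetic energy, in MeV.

v = qBr/m = (1×1.60×10^-19)(0.396)(0.687) / (1.67×10^-27) = 2.61×10^7 m/s.
K = ½mv² = 0.5·(1.67×10^-27)·(2.61×10^7)² = 5.67×10^-13 J = 3.55 MeV.

K ≈ 3.55 MeV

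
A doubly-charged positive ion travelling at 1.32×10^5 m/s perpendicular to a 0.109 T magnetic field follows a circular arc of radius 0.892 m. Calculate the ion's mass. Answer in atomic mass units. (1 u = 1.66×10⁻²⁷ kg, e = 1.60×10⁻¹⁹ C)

m ≈ 142 u

qvB = mv²/r ⇒ m = qBr/v.
m = (2×1.60×10^-19)(0.109)(0.892) / (1.32×10^5) = 2.36×10^-25 kg = 142 u.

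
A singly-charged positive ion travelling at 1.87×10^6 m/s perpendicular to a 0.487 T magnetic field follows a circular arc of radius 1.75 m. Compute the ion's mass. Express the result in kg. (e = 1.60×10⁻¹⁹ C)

qvB = mv²/r ⇒ m = qBr/v.
m = (1×1.60×10^-19)(0.487)(1.75) / (1.87×10^6) = 7.29×10^-26 kg.

m ≈ 7.29×10^-26 kg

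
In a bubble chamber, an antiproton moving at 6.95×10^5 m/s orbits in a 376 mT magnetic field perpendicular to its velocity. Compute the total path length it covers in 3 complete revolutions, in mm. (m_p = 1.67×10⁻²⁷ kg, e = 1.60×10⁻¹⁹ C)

L ≈ 364 mm

r = mv/(qB) = 0.0193 m, so one revolution covers 2πr = 0.121 m.
In 3 revolutions: L = 3·2πr = 0.364 m.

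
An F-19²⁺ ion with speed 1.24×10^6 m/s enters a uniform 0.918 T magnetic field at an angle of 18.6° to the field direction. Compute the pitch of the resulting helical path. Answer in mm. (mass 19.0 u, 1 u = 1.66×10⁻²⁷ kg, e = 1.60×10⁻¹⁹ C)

pitch ≈ 793 mm

The velocity component along B is v∥ = v cos18.6° = 1.18×10^6 m/s.
The cyclotron period T = 2πm/(qB) = 6.75×10^-7 s is set by m, q, B alone.
Pitch = v∥·T = (1.18×10^6)(6.75×10^-7) = 0.793 m.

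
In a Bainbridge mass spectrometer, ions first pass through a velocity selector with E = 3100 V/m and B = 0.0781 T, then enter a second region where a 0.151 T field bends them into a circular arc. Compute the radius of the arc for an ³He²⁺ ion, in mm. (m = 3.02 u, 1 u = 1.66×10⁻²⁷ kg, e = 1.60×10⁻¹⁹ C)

The selector passes v = E/B = 3100/0.0781 = 3.97×10^4 m/s.
In the deflection region, r = mv/(qB₂) = (5.01×10^-27)(3.97×10^4) / [(2×1.60×10^-19)(0.151)] = 4.12×10^-3 m.

r ≈ 4.12 mm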